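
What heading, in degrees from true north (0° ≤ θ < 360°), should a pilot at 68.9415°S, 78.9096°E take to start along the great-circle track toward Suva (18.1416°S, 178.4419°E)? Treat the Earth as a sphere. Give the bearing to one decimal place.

105.4°

Δλ = 178.4419 − 78.9096 = 99.5323°.
θ = atan2( sin Δλ · cos φ₂ , cos φ₁ · sin φ₂ − sin φ₁ · cos φ₂ · cos Δλ )
  = atan2(0.93717, -0.25874) = 105.434° → normalised to [0°, 360°): 105.434°.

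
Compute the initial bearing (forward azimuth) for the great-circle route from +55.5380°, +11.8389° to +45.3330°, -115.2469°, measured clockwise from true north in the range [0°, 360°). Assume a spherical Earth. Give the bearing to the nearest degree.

Δλ = -115.2469 − 11.8389 = -127.0858°.
θ = atan2( sin Δλ · cos φ₂ , cos φ₁ · sin φ₂ − sin φ₁ · cos φ₂ · cos Δλ )
  = atan2(-0.56079, 0.75195) = -36.715° → normalised to [0°, 360°): 323.285°.

323°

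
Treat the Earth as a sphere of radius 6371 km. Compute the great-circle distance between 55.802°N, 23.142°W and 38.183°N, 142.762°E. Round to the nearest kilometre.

Δλ = 142.762 − -23.142 = 165.904°.
Δφ = 38.183 − 55.802 = -17.619°.
a = sin²(Δφ/2) + cos φ₁ · cos φ₂ · sin²(Δλ/2) = 0.458601.
c = 2·atan2(√a, √(1−a)) = 1.48790 rad → d = 6371·c ≈ 9479.43 km.

9479 km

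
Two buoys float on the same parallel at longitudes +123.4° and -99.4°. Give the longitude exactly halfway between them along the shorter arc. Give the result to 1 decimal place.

-168.0°

Signed shortest Δλ from +123.4° to -99.4° is +137.2°.
Midpoint longitude = +123.4° + (+137.2°)/2 = +123.4° + 68.6° = +192.0°.
Normalise into (−180°, 180°]: -168.0°.
(The naïve average (+123.4 + -99.4)/2 = 12.0° is on the wrong side of the globe.)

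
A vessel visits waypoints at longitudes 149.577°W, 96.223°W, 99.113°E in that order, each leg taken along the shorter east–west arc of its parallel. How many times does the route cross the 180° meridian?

Leg 1: -149.577° → -96.223°, shortest Δλ = 53.354° (east) — does not cross 180°.
Leg 2: -96.223° → +99.113°, shortest Δλ = -164.664° (west) — crosses 180°.
Total crossings: 1.

1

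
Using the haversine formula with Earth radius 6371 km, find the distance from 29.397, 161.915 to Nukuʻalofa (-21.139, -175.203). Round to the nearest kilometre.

6131 km

Δλ = -175.203 − 161.915 = -337.118°; wrapped into (−180°, 180°]: 22.882°.
Δφ = -21.139 − 29.397 = -50.536°.
a = sin²(Δφ/2) + cos φ₁ · cos φ₂ · sin²(Δλ/2) = 0.214177.
c = 2·atan2(√a, √(1−a)) = 0.96228 rad → d = 6371·c ≈ 6130.72 km.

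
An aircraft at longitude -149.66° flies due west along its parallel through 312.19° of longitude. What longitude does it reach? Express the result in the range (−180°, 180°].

-101.85°

Start at -149.66°; shift −312.19° → -461.85°.
-461.85° lies outside (−180°, 180°]; add 360° → -101.85°.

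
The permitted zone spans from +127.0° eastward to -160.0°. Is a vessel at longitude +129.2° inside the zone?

Yes

Band width going east from +127.0° to -160.0°: ((-160.0 − 127.0) mod 360) = 73.0°.
Offset of +129.2° east of the west edge: ((129.2 − 127.0) mod 360) = 2.2°.
2.2° ≤ 73.0° ⇒ inside.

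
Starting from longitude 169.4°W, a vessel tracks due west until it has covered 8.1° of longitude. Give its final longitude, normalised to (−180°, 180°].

177.5°W

Start at -169.4°; shift −8.1° → -177.5°.
-177.5° already lies in (−180°, 180°].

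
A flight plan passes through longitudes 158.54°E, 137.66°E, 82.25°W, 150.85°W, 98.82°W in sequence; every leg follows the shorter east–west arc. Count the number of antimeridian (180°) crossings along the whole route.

Leg 1: +158.54° → +137.66°, shortest Δλ = -20.88° (west) — does not cross 180°.
Leg 2: +137.66° → -82.25°, shortest Δλ = 140.09° (east) — crosses 180°.
Leg 3: -82.25° → -150.85°, shortest Δλ = -68.6° (west) — does not cross 180°.
Leg 4: -150.85° → -98.82°, shortest Δλ = 52.03° (east) — does not cross 180°.
Total crossings: 1.

1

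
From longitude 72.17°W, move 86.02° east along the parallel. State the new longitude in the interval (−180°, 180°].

13.85°E

Start at -72.17°; shift +86.02° → +13.85°.
+13.85° already lies in (−180°, 180°].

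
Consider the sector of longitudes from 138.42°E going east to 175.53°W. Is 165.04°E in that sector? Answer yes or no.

Yes

Band width going east from +138.42° to -175.53°: ((-175.53 − 138.42) mod 360) = 46.05°.
Offset of +165.04° east of the west edge: ((165.04 − 138.42) mod 360) = 26.62°.
26.62° ≤ 46.05° ⇒ inside.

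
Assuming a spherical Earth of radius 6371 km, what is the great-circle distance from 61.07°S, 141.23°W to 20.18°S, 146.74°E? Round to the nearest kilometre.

Δλ = 146.74 − -141.23 = 287.97°; wrapped into (−180°, 180°]: -72.03°.
Δφ = -20.18 − -61.07 = 40.89°.
a = sin²(Δφ/2) + cos φ₁ · cos φ₂ · sin²(Δλ/2) = 0.278998.
c = 2·atan2(√a, √(1−a)) = 1.11296 rad → d = 6371·c ≈ 7090.70 km.

7091 km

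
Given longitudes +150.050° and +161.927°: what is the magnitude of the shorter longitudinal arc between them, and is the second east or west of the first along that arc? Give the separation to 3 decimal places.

11.877° east

Raw difference: 161.927 − 150.050 = 11.877°.
Normalise into (−180°, 180°]: 11.877° stays 11.877°.
Positive ⇒ the second point lies to the east; separation 11.877°.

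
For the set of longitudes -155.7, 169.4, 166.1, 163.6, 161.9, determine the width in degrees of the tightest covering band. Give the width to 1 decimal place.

42.4°

Sort the longitudes: -155.7°, +161.9°, +163.6°, +166.1°, +169.4°.
Eastward gaps between consecutive values (wrapping around): 317.6°, 1.7°, 2.5°, 3.3°, 34.9°.
Largest gap = 317.6° ⇒ minimal covering band is its complement: 360° − 317.6° = 42.4°.
Band runs from +161.9° eastward to -155.7°, crossing the antimeridian.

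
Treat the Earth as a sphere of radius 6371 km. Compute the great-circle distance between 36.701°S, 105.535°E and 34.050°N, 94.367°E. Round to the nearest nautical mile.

Δλ = 94.367 − 105.535 = -11.168°.
Δφ = 34.050 − -36.701 = 70.751°.
a = sin²(Δφ/2) + cos φ₁ · cos φ₂ · sin²(Δλ/2) = 0.341453.
c = 2·atan2(√a, √(1−a)) = 1.24813 rad → d = 6371·c ≈ 7951.85 km ≈ 4293.65 nmi.

4294 nmi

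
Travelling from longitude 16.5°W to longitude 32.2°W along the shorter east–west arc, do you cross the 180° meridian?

Signed shortest Δλ = ((-32.2 − -16.5 + 180) mod 360) − 180 = -15.7°.
Going west by 15.7° from -16.5° reaches -32.2° without touching 180°.

No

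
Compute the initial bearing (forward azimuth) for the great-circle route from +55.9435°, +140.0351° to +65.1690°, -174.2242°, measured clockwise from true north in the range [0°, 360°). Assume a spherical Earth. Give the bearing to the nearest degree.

49°

Δλ = -174.2242 − 140.0351 = -314.2593°; wrapped into (−180°, 180°]: 45.7407°.
θ = atan2( sin Δλ · cos φ₂ , cos φ₁ · sin φ₂ − sin φ₁ · cos φ₂ · cos Δλ )
  = atan2(0.30076, 0.26542) = 48.571° → normalised to [0°, 360°): 48.571°.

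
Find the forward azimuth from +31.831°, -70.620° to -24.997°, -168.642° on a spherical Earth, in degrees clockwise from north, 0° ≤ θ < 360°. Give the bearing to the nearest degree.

Δλ = -168.642 − -70.620 = -98.022°.
θ = atan2( sin Δλ · cos φ₂ , cos φ₁ · sin φ₂ − sin φ₁ · cos φ₂ · cos Δλ )
  = atan2(-0.89746, -0.29231) = -108.041° → normalised to [0°, 360°): 251.959°.

252°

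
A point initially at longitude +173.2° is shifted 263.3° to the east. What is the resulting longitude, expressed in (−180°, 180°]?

Start at +173.2°; shift +263.3° → +436.5°.
+436.5° lies outside (−180°, 180°]; subtract 360° → +76.5°.

+76.5°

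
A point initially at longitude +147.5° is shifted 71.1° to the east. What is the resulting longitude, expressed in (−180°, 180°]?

-141.4°

Start at +147.5°; shift +71.1° → +218.6°.
+218.6° lies outside (−180°, 180°]; subtract 360° → -141.4°.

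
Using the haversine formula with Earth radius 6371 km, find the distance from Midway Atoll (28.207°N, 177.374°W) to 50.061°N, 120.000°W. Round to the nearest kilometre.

5352 km

Δλ = -120.000 − -177.374 = 57.374°.
Δφ = 50.061 − 28.207 = 21.854°.
a = sin²(Δφ/2) + cos φ₁ · cos φ₂ · sin²(Δλ/2) = 0.166291.
c = 2·atan2(√a, √(1−a)) = 0.84006 rad → d = 6371·c ≈ 5352.02 km.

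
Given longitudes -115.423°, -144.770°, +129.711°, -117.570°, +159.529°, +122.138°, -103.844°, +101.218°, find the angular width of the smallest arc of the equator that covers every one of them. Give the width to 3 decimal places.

154.938°

Sort the longitudes: -144.770°, -117.570°, -115.423°, -103.844°, +101.218°, +122.138°, +129.711°, +159.529°.
Eastward gaps between consecutive values (wrapping around): 27.200°, 2.147°, 11.579°, 205.062°, 20.920°, 7.573°, 29.818°, 55.701°.
Largest gap = 205.062° ⇒ minimal covering band is its complement: 360° − 205.062° = 154.938°.
Band runs from +101.218° eastward to -103.844°, crossing the antimeridian.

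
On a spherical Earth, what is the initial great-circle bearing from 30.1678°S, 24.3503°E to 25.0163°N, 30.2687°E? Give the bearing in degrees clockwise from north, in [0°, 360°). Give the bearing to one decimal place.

Δλ = 30.2687 − 24.3503 = 5.9184°.
θ = atan2( sin Δλ · cos φ₂ , cos φ₁ · sin φ₂ − sin φ₁ · cos φ₂ · cos Δλ )
  = atan2(0.09344, 0.81856) = 6.512° → normalised to [0°, 360°): 6.512°.

6.5°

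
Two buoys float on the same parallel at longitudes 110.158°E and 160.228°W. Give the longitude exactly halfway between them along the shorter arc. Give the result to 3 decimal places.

Signed shortest Δλ from +110.158° to -160.228° is +89.614°.
Midpoint longitude = +110.158° + (+89.614°)/2 = +110.158° + 44.807° = +154.965°.
(The naïve average (+110.158 + -160.228)/2 = -25.035° is on the wrong side of the globe.)

154.965°E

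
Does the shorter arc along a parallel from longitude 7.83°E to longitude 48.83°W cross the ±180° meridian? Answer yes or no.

Signed shortest Δλ = ((-48.83 − 7.83 + 180) mod 360) − 180 = -56.66°.
Going west by 56.66° from +7.83° reaches -48.83° without touching 180°.

No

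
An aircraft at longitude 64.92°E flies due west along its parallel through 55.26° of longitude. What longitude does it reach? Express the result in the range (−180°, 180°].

Start at +64.92°; shift −55.26° → +9.66°.
+9.66° already lies in (−180°, 180°].

9.66°E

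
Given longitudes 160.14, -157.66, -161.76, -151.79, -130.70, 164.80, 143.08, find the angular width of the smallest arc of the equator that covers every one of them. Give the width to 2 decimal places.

Sort the longitudes: -161.76°, -157.66°, -151.79°, -130.70°, +143.08°, +160.14°, +164.80°.
Eastward gaps between consecutive values (wrapping around): 4.10°, 5.87°, 21.09°, 273.78°, 17.06°, 4.66°, 33.44°.
Largest gap = 273.78° ⇒ minimal covering band is its complement: 360° − 273.78° = 86.22°.
Band runs from +143.08° eastward to -130.70°, crossing the antimeridian.

86.22°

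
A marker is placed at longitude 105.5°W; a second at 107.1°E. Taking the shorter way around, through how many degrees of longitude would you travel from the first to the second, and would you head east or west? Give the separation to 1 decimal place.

147.4° west

Raw difference: 107.1 − -105.5 = 212.6°.
Normalise into (−180°, 180°]: 212.6° − 360° = -147.4°.
Negative ⇒ the second point lies to the west; separation 147.4°.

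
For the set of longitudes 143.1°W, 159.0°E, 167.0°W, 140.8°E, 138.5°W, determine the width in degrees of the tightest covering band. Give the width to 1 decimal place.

Sort the longitudes: -167.0°, -143.1°, -138.5°, +140.8°, +159.0°.
Eastward gaps between consecutive values (wrapping around): 23.9°, 4.6°, 279.3°, 18.2°, 34.0°.
Largest gap = 279.3° ⇒ minimal covering band is its complement: 360° − 279.3° = 80.7°.
Band runs from +140.8° eastward to -138.5°, crossing the antimeridian.

80.7°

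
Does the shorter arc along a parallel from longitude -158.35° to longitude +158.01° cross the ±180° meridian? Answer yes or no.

Naïve |158.01 − -158.35| = 316.36° > 180°, so the shorter arc goes the other way round — across 180°.
Signed shortest Δλ = ((158.01 − -158.35 + 180) mod 360) − 180 = -43.64°.
Going west by 43.64° from -158.35° passes through 180° before reaching +158.01°.

Yes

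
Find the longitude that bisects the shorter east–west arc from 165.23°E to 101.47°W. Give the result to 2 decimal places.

148.12°W

Signed shortest Δλ from +165.23° to -101.47° is +93.30°.
Midpoint longitude = +165.23° + (+93.30°)/2 = +165.23° + 46.65° = +211.88°.
Normalise into (−180°, 180°]: -148.12°.
(The naïve average (+165.23 + -101.47)/2 = 31.88° is on the wrong side of the globe.)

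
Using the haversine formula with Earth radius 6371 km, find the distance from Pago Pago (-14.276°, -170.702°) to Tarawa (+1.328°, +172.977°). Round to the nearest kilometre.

2498 km

Δλ = 172.977 − -170.702 = 343.679°; wrapped into (−180°, 180°]: -16.321°.
Δφ = 1.328 − -14.276 = 15.604°.
a = sin²(Δφ/2) + cos φ₁ · cos φ₂ · sin²(Δλ/2) = 0.037949.
c = 2·atan2(√a, √(1−a)) = 0.39212 rad → d = 6371·c ≈ 2498.20 km.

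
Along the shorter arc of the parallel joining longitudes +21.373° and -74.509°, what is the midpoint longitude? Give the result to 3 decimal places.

Signed shortest Δλ from +21.373° to -74.509° is -95.882°.
Midpoint longitude = +21.373° + (-95.882°)/2 = +21.373° − 47.941° = -26.568°.

-26.568°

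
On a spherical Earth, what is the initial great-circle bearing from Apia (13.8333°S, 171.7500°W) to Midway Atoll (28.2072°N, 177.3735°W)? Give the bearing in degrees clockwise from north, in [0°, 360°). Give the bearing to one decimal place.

352.6°

Δλ = -177.3735 − -171.7500 = -5.6235°.
θ = atan2( sin Δλ · cos φ₂ , cos φ₁ · sin φ₂ − sin φ₁ · cos φ₂ · cos Δλ )
  = atan2(-0.08635, 0.66864) = -7.359° → normalised to [0°, 360°): 352.641°.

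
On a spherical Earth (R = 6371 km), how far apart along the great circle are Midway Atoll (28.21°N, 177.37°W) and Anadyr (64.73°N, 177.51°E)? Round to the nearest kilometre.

4077 km

Δλ = 177.51 − -177.37 = 354.88°; wrapped into (−180°, 180°]: -5.12°.
Δφ = 64.73 − 28.21 = 36.52°.
a = sin²(Δφ/2) + cos φ₁ · cos φ₂ · sin²(Δλ/2) = 0.098926.
c = 2·atan2(√a, √(1−a)) = 0.63991 rad → d = 6371·c ≈ 4076.88 km.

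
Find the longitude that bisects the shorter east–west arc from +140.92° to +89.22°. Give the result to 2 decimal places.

+115.07°

Signed shortest Δλ from +140.92° to +89.22° is -51.70°.
Midpoint longitude = +140.92° + (-51.70°)/2 = +140.92° − 25.85° = +115.07°.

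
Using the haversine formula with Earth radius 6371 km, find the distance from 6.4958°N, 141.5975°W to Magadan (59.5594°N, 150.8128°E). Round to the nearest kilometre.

Δλ = 150.8128 − -141.5975 = 292.4103°; wrapped into (−180°, 180°]: -67.5897°.
Δφ = 59.5594 − 6.4958 = 53.0636°.
a = sin²(Δφ/2) + cos φ₁ · cos φ₂ · sin²(Δλ/2) = 0.355276.
c = 2·atan2(√a, √(1−a)) = 1.27715 rad → d = 6371·c ≈ 8136.70 km.

8137 km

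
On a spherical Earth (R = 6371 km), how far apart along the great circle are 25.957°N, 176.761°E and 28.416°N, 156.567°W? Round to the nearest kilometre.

Δλ = -156.567 − 176.761 = -333.328°; wrapped into (−180°, 180°]: 26.672°.
Δφ = 28.416 − 25.957 = 2.459°.
a = sin²(Δφ/2) + cos φ₁ · cos φ₂ · sin²(Δλ/2) = 0.042534.
c = 2·atan2(√a, √(1−a)) = 0.41546 rad → d = 6371·c ≈ 2646.88 km.

2647 km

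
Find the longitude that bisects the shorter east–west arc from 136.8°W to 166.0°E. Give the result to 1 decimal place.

165.4°W

Signed shortest Δλ from -136.8° to +166.0° is -57.2°.
Midpoint longitude = -136.8° + (-57.2°)/2 = -136.8° − 28.6° = -165.4°.
(The naïve average (-136.8 + +166.0)/2 = 14.6° is on the wrong side of the globe.)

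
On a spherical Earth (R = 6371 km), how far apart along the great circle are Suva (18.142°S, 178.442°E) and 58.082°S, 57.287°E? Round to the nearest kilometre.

Δλ = 57.287 − 178.442 = -121.155°.
Δφ = -58.082 − -18.142 = -39.940°.
a = sin²(Δφ/2) + cos φ₁ · cos φ₂ · sin²(Δλ/2) = 0.497818.
c = 2·atan2(√a, √(1−a)) = 1.56643 rad → d = 6371·c ≈ 9979.74 km.

9980 km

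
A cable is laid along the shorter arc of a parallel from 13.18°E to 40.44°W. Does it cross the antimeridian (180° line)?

Signed shortest Δλ = ((-40.44 − 13.18 + 180) mod 360) − 180 = -53.62°.
Going west by 53.62° from +13.18° reaches -40.44° without touching 180°.

No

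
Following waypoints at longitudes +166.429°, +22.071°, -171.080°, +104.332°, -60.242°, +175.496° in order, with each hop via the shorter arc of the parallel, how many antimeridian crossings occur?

Leg 1: +166.429° → +22.071°, shortest Δλ = -144.358° (west) — does not cross 180°.
Leg 2: +22.071° → -171.080°, shortest Δλ = 166.849° (east) — crosses 180°.
Leg 3: -171.080° → +104.332°, shortest Δλ = -84.588° (west) — crosses 180°.
Leg 4: +104.332° → -60.242°, shortest Δλ = -164.574° (west) — does not cross 180°.
Leg 5: -60.242° → +175.496°, shortest Δλ = -124.262° (west) — crosses 180°.
Total crossings: 3.

3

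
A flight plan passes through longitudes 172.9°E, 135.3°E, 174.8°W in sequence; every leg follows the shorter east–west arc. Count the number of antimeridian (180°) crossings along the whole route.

1

Leg 1: +172.9° → +135.3°, shortest Δλ = -37.6° (west) — does not cross 180°.
Leg 2: +135.3° → -174.8°, shortest Δλ = 49.9° (east) — crosses 180°.
Total crossings: 1.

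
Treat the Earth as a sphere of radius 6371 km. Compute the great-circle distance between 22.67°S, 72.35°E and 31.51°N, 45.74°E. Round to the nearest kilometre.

Δλ = 45.74 − 72.35 = -26.61°.
Δφ = 31.51 − -22.67 = 54.18°.
a = sin²(Δφ/2) + cos φ₁ · cos φ₂ · sin²(Δλ/2) = 0.249044.
c = 2·atan2(√a, √(1−a)) = 1.04499 rad → d = 6371·c ≈ 6657.62 km.

6658 km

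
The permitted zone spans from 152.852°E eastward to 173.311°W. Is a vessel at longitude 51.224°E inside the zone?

No

Band width going east from +152.852° to -173.311°: ((-173.311 − 152.852) mod 360) = 33.837°.
Offset of +51.224° east of the west edge: ((51.224 − 152.852) mod 360) = 258.372°.
258.372° > 33.837° ⇒ outside.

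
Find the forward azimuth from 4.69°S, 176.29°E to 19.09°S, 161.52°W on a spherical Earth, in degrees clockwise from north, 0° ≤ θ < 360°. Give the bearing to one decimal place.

Δλ = -161.52 − 176.29 = -337.81°; wrapped into (−180°, 180°]: 22.19°.
θ = atan2( sin Δλ · cos φ₂ , cos φ₁ · sin φ₂ − sin φ₁ · cos φ₂ · cos Δλ )
  = atan2(0.35691, -0.25441) = 125.482° → normalised to [0°, 360°): 125.482°.

125.5°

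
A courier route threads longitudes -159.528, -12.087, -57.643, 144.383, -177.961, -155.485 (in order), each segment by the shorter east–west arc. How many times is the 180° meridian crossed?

Leg 1: -159.528° → -12.087°, shortest Δλ = 147.441° (east) — does not cross 180°.
Leg 2: -12.087° → -57.643°, shortest Δλ = -45.556° (west) — does not cross 180°.
Leg 3: -57.643° → +144.383°, shortest Δλ = -157.974° (west) — crosses 180°.
Leg 4: +144.383° → -177.961°, shortest Δλ = 37.656° (east) — crosses 180°.
Leg 5: -177.961° → -155.485°, shortest Δλ = 22.476° (east) — does not cross 180°.
Total crossings: 2.

2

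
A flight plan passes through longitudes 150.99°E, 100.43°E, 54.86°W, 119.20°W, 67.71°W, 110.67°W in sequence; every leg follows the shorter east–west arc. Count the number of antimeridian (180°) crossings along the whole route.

Leg 1: +150.99° → +100.43°, shortest Δλ = -50.56° (west) — does not cross 180°.
Leg 2: +100.43° → -54.86°, shortest Δλ = -155.29° (west) — does not cross 180°.
Leg 3: -54.86° → -119.20°, shortest Δλ = -64.34° (west) — does not cross 180°.
Leg 4: -119.20° → -67.71°, shortest Δλ = 51.49° (east) — does not cross 180°.
Leg 5: -67.71° → -110.67°, shortest Δλ = -42.96° (west) — does not cross 180°.
Total crossings: 0.

0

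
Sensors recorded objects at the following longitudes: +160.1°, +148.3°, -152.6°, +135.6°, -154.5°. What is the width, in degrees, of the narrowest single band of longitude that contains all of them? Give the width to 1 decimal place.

71.8°

Sort the longitudes: -154.5°, -152.6°, +135.6°, +148.3°, +160.1°.
Eastward gaps between consecutive values (wrapping around): 1.9°, 288.2°, 12.7°, 11.8°, 45.4°.
Largest gap = 288.2° ⇒ minimal covering band is its complement: 360° − 288.2° = 71.8°.
Band runs from +135.6° eastward to -152.6°, crossing the antimeridian.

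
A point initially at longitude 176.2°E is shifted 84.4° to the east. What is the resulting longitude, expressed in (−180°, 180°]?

99.4°W

Start at +176.2°; shift +84.4° → +260.6°.
+260.6° lies outside (−180°, 180°]; subtract 360° → -99.4°.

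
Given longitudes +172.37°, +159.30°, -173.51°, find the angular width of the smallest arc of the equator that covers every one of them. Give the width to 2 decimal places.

Sort the longitudes: -173.51°, +159.30°, +172.37°.
Eastward gaps between consecutive values (wrapping around): 332.81°, 13.07°, 14.12°.
Largest gap = 332.81° ⇒ minimal covering band is its complement: 360° − 332.81° = 27.19°.
Band runs from +159.30° eastward to -173.51°, crossing the antimeridian.

27.19°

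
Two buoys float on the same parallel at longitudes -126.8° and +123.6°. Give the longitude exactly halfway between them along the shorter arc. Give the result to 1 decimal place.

+178.4°

Signed shortest Δλ from -126.8° to +123.6° is -109.6°.
Midpoint longitude = -126.8° + (-109.6°)/2 = -126.8° − 54.8° = -181.6°.
Normalise into (−180°, 180°]: +178.4°.
(The naïve average (-126.8 + +123.6)/2 = -1.6° is on the wrong side of the globe.)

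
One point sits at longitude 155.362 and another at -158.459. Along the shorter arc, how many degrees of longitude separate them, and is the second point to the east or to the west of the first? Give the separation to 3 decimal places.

Raw difference: -158.459 − 155.362 = -313.821°.
Normalise into (−180°, 180°]: -313.821° + 360° = 46.179°.
Positive ⇒ the second point lies to the east; separation 46.179°.

46.179° east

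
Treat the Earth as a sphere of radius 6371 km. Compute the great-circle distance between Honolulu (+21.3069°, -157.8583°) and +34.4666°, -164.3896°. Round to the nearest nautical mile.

Δλ = -164.3896 − -157.8583 = -6.5313°.
Δφ = 34.4666 − 21.3069 = 13.1597°.
a = sin²(Δφ/2) + cos φ₁ · cos φ₂ · sin²(Δλ/2) = 0.015623.
c = 2·atan2(√a, √(1−a)) = 0.25064 rad → d = 6371·c ≈ 1596.82 km ≈ 862.21 nmi.

862 nmi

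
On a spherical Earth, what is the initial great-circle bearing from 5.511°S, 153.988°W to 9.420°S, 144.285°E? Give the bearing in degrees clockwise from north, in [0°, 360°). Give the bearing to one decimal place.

262.3°

Δλ = 144.285 − -153.988 = 298.273°; wrapped into (−180°, 180°]: -61.727°.
θ = atan2( sin Δλ · cos φ₂ , cos φ₁ · sin φ₂ − sin φ₁ · cos φ₂ · cos Δλ )
  = atan2(-0.86882, -0.11804) = -97.737° → normalised to [0°, 360°): 262.263°.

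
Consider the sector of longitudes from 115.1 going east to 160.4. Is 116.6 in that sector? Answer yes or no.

Yes

Band width going east from +115.1° to +160.4°: ((160.4 − 115.1) mod 360) = 45.3°.
Offset of +116.6° east of the west edge: ((116.6 − 115.1) mod 360) = 1.5°.
1.5° ≤ 45.3° ⇒ inside.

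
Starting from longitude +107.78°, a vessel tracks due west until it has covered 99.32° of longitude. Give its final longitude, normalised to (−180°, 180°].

Start at +107.78°; shift −99.32° → +8.46°.
+8.46° already lies in (−180°, 180°].

+8.46°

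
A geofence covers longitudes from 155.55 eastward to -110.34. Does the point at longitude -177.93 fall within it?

Yes

Band width going east from +155.55° to -110.34°: ((-110.34 − 155.55) mod 360) = 94.11°.
Offset of -177.93° east of the west edge: ((-177.93 − 155.55) mod 360) = 26.52°.
26.52° ≤ 94.11° ⇒ inside.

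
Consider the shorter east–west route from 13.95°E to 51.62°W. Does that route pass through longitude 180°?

Signed shortest Δλ = ((-51.62 − 13.95 + 180) mod 360) − 180 = -65.57°.
Going west by 65.57° from +13.95° reaches -51.62° without touching 180°.

No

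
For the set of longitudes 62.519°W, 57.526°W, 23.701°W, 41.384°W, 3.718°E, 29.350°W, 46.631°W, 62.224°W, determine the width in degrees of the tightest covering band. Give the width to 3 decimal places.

Sort the longitudes: -62.519°, -62.224°, -57.526°, -46.631°, -41.384°, -29.350°, -23.701°, +3.718°.
Eastward gaps between consecutive values (wrapping around): 0.295°, 4.698°, 10.895°, 5.247°, 12.034°, 5.649°, 27.419°, 293.763°.
Largest gap = 293.763° ⇒ minimal covering band is its complement: 360° − 293.763° = 66.237°.
Band runs from -62.519° eastward to +3.718°.

66.237°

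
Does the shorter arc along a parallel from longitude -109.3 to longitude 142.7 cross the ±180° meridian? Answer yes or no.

Naïve |142.7 − -109.3| = 252.0° > 180°, so the shorter arc goes the other way round — across 180°.
Signed shortest Δλ = ((142.7 − -109.3 + 180) mod 360) − 180 = -108.0°.
Going west by 108.0° from -109.3° passes through 180° before reaching +142.7°.

Yes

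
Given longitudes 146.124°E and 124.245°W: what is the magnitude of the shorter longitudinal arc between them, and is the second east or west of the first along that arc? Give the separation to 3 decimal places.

89.631° east

Raw difference: -124.245 − 146.124 = -270.369°.
Normalise into (−180°, 180°]: -270.369° + 360° = 89.631°.
Positive ⇒ the second point lies to the east; separation 89.631°.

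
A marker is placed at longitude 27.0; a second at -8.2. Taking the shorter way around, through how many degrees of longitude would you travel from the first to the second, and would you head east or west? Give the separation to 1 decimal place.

35.2° west

Raw difference: -8.2 − 27.0 = -35.2°.
Normalise into (−180°, 180°]: -35.2° stays -35.2°.
Negative ⇒ the second point lies to the west; separation 35.2°.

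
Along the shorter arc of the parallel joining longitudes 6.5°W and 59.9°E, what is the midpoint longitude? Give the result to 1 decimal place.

Signed shortest Δλ from -6.5° to +59.9° is +66.4°.
Midpoint longitude = -6.5° + (+66.4°)/2 = -6.5° + 33.2° = +26.7°.

26.7°E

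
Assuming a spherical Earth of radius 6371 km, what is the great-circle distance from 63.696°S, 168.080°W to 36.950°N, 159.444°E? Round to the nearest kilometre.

Δλ = 159.444 − -168.080 = 327.524°; wrapped into (−180°, 180°]: -32.476°.
Δφ = 36.950 − -63.696 = 100.646°.
a = sin²(Δφ/2) + cos φ₁ · cos φ₂ · sin²(Δλ/2) = 0.620061.
c = 2·atan2(√a, √(1−a)) = 1.81329 rad → d = 6371·c ≈ 11552.45 km.

11552 km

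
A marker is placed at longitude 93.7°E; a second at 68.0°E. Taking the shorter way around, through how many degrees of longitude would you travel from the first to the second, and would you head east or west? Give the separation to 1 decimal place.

Raw difference: 68.0 − 93.7 = -25.7°.
Normalise into (−180°, 180°]: -25.7° stays -25.7°.
Negative ⇒ the second point lies to the west; separation 25.7°.

25.7° west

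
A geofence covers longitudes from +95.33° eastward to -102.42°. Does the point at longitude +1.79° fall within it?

No

Band width going east from +95.33° to -102.42°: ((-102.42 − 95.33) mod 360) = 162.25°.
Offset of +1.79° east of the west edge: ((1.79 − 95.33) mod 360) = 266.46°.
266.46° > 162.25° ⇒ outside.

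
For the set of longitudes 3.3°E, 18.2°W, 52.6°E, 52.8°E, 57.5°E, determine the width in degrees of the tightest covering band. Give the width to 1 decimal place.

Sort the longitudes: -18.2°, +3.3°, +52.6°, +52.8°, +57.5°.
Eastward gaps between consecutive values (wrapping around): 21.5°, 49.3°, 0.2°, 4.7°, 284.3°.
Largest gap = 284.3° ⇒ minimal covering band is its complement: 360° − 284.3° = 75.7°.
Band runs from -18.2° eastward to +57.5°.

75.7°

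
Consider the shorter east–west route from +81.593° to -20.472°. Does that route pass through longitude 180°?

No

Signed shortest Δλ = ((-20.472 − 81.593 + 180) mod 360) − 180 = -102.065°.
Going west by 102.065° from +81.593° reaches -20.472° without touching 180°.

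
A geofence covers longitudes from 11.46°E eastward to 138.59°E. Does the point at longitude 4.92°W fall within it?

Band width going east from +11.46° to +138.59°: ((138.59 − 11.46) mod 360) = 127.13°.
Offset of -4.92° east of the west edge: ((-4.92 − 11.46) mod 360) = 343.62°.
343.62° > 127.13° ⇒ outside.

No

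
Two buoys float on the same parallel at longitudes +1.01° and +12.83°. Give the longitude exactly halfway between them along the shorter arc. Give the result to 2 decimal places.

+6.92°

Signed shortest Δλ from +1.01° to +12.83° is +11.82°.
Midpoint longitude = +1.01° + (+11.82°)/2 = +1.01° + 5.91° = +6.92°.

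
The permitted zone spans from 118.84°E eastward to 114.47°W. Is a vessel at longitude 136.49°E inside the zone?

Band width going east from +118.84° to -114.47°: ((-114.47 − 118.84) mod 360) = 126.69°.
Offset of +136.49° east of the west edge: ((136.49 − 118.84) mod 360) = 17.65°.
17.65° ≤ 126.69° ⇒ inside.

Yes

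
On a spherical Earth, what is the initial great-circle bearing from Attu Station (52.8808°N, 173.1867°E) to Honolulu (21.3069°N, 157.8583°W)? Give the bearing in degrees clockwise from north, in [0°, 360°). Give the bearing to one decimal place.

133.7°

Δλ = -157.8583 − 173.1867 = -331.0450°; wrapped into (−180°, 180°]: 28.9550°.
θ = atan2( sin Δλ · cos φ₂ , cos φ₁ · sin φ₂ − sin φ₁ · cos φ₂ · cos Δλ )
  = atan2(0.45103, -0.43074) = 133.682° → normalised to [0°, 360°): 133.682°.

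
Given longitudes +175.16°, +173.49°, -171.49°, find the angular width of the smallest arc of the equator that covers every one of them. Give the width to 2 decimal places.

15.02°

Sort the longitudes: -171.49°, +173.49°, +175.16°.
Eastward gaps between consecutive values (wrapping around): 344.98°, 1.67°, 13.35°.
Largest gap = 344.98° ⇒ minimal covering band is its complement: 360° − 344.98° = 15.02°.
Band runs from +173.49° eastward to -171.49°, crossing the antimeridian.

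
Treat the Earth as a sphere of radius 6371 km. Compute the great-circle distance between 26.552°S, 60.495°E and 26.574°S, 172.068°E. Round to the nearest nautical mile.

Δλ = 172.068 − 60.495 = 111.573°.
Δφ = -26.574 − -26.552 = -0.022°.
a = sin²(Δφ/2) + cos φ₁ · cos φ₂ · sin²(Δλ/2) = 0.547094.
c = 2·atan2(√a, √(1−a)) = 1.66512 rad → d = 6371·c ≈ 10608.51 km ≈ 5728.14 nmi.

5728 nmi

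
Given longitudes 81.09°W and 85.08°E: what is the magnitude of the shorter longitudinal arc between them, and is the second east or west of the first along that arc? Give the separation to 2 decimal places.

Raw difference: 85.08 − -81.09 = 166.17°.
Normalise into (−180°, 180°]: 166.17° stays 166.17°.
Positive ⇒ the second point lies to the east; separation 166.17°.

166.17° east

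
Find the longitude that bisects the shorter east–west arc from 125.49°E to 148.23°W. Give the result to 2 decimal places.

168.63°E

Signed shortest Δλ from +125.49° to -148.23° is +86.28°.
Midpoint longitude = +125.49° + (+86.28°)/2 = +125.49° + 43.14° = +168.63°.
(The naïve average (+125.49 + -148.23)/2 = -11.37° is on the wrong side of the globe.)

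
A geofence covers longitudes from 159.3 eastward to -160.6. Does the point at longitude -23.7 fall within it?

No

Band width going east from +159.3° to -160.6°: ((-160.6 − 159.3) mod 360) = 40.1°.
Offset of -23.7° east of the west edge: ((-23.7 − 159.3) mod 360) = 177.0°.
177.0° > 40.1° ⇒ outside.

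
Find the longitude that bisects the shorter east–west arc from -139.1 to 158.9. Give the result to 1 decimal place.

Signed shortest Δλ from -139.1° to +158.9° is -62.0°.
Midpoint longitude = -139.1° + (-62.0°)/2 = -139.1° − 31.0° = -170.1°.
(The naïve average (-139.1 + +158.9)/2 = 9.9° is on the wrong side of the globe.)

-170.1°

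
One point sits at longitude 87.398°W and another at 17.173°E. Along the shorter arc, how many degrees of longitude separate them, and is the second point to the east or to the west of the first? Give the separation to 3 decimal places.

Raw difference: 17.173 − -87.398 = 104.571°.
Normalise into (−180°, 180°]: 104.571° stays 104.571°.
Positive ⇒ the second point lies to the east; separation 104.571°.

104.571° east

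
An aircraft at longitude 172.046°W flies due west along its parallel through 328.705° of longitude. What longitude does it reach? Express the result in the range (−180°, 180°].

Start at -172.046°; shift −328.705° → -500.751°.
-500.751° lies outside (−180°, 180°]; add 360° → -140.751°.

140.751°W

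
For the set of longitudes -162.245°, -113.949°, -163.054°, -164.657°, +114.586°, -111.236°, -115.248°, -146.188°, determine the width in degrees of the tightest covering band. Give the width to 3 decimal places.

Sort the longitudes: -164.657°, -163.054°, -162.245°, -146.188°, -115.248°, -113.949°, -111.236°, +114.586°.
Eastward gaps between consecutive values (wrapping around): 1.603°, 0.809°, 16.057°, 30.940°, 1.299°, 2.713°, 225.822°, 80.757°.
Largest gap = 225.822° ⇒ minimal covering band is its complement: 360° − 225.822° = 134.178°.
Band runs from +114.586° eastward to -111.236°, crossing the antimeridian.

134.178°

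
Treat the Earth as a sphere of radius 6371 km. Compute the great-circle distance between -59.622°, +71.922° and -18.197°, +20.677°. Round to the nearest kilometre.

6142 km

Δλ = 20.677 − 71.922 = -51.245°.
Δφ = -18.197 − -59.622 = 41.425°.
a = sin²(Δφ/2) + cos φ₁ · cos φ₂ · sin²(Δλ/2) = 0.214928.
c = 2·atan2(√a, √(1−a)) = 0.96411 rad → d = 6371·c ≈ 6142.37 km.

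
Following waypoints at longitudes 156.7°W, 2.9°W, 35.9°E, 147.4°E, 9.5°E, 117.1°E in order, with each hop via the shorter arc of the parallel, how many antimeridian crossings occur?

0

Leg 1: -156.7° → -2.9°, shortest Δλ = 153.8° (east) — does not cross 180°.
Leg 2: -2.9° → +35.9°, shortest Δλ = 38.8° (east) — does not cross 180°.
Leg 3: +35.9° → +147.4°, shortest Δλ = 111.5° (east) — does not cross 180°.
Leg 4: +147.4° → +9.5°, shortest Δλ = -137.9° (west) — does not cross 180°.
Leg 5: +9.5° → +117.1°, shortest Δλ = 107.6° (east) — does not cross 180°.
Total crossings: 0.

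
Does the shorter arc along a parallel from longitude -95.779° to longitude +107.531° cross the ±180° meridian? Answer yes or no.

Yes

Naïve |107.531 − -95.779| = 203.31° > 180°, so the shorter arc goes the other way round — across 180°.
Signed shortest Δλ = ((107.531 − -95.779 + 180) mod 360) − 180 = -156.69°.
Going west by 156.69° from -95.779° passes through 180° before reaching +107.531°.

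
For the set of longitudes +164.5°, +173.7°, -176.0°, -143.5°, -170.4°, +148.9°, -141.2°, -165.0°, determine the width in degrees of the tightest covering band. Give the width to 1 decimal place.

Sort the longitudes: -176.0°, -170.4°, -165.0°, -143.5°, -141.2°, +148.9°, +164.5°, +173.7°.
Eastward gaps between consecutive values (wrapping around): 5.6°, 5.4°, 21.5°, 2.3°, 290.1°, 15.6°, 9.2°, 10.3°.
Largest gap = 290.1° ⇒ minimal covering band is its complement: 360° − 290.1° = 69.9°.
Band runs from +148.9° eastward to -141.2°, crossing the antimeridian.

69.9°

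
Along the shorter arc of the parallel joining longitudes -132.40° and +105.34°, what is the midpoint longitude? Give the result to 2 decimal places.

+166.47°

Signed shortest Δλ from -132.40° to +105.34° is -122.26°.
Midpoint longitude = -132.40° + (-122.26°)/2 = -132.40° − 61.13° = -193.53°.
Normalise into (−180°, 180°]: +166.47°.
(The naïve average (-132.40 + +105.34)/2 = -13.53° is on the wrong side of the globe.)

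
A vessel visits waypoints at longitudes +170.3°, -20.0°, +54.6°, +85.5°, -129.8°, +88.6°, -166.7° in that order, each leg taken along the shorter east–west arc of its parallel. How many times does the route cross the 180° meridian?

Leg 1: +170.3° → -20.0°, shortest Δλ = 169.7° (east) — crosses 180°.
Leg 2: -20.0° → +54.6°, shortest Δλ = 74.6° (east) — does not cross 180°.
Leg 3: +54.6° → +85.5°, shortest Δλ = 30.9° (east) — does not cross 180°.
Leg 4: +85.5° → -129.8°, shortest Δλ = 144.7° (east) — crosses 180°.
Leg 5: -129.8° → +88.6°, shortest Δλ = -141.6° (west) — crosses 180°.
Leg 6: +88.6° → -166.7°, shortest Δλ = 104.7° (east) — crosses 180°.
Total crossings: 4.

4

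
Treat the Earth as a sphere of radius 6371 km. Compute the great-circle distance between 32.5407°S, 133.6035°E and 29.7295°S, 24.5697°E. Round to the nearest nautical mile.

5307 nmi

Δλ = 24.5697 − 133.6035 = -109.0338°.
Δφ = -29.7295 − -32.5407 = 2.8112°.
a = sin²(Δφ/2) + cos φ₁ · cos φ₂ · sin²(Δλ/2) = 0.485997.
c = 2·atan2(√a, √(1−a)) = 1.54279 rad → d = 6371·c ≈ 9829.09 km ≈ 5307.28 nmi.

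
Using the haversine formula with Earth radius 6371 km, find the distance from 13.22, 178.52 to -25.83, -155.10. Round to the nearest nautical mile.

Δλ = -155.10 − 178.52 = -333.62°; wrapped into (−180°, 180°]: 26.38°.
Δφ = -25.83 − 13.22 = -39.05°.
a = sin²(Δφ/2) + cos φ₁ · cos φ₂ · sin²(Δλ/2) = 0.157324.
c = 2·atan2(√a, √(1−a)) = 0.81571 rad → d = 6371·c ≈ 5196.89 km ≈ 2806.10 nmi.

2806 nmi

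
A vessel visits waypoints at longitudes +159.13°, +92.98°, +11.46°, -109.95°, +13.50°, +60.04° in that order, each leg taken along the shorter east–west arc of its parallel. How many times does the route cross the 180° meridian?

0

Leg 1: +159.13° → +92.98°, shortest Δλ = -66.15° (west) — does not cross 180°.
Leg 2: +92.98° → +11.46°, shortest Δλ = -81.52° (west) — does not cross 180°.
Leg 3: +11.46° → -109.95°, shortest Δλ = -121.41° (west) — does not cross 180°.
Leg 4: -109.95° → +13.50°, shortest Δλ = 123.45° (east) — does not cross 180°.
Leg 5: +13.50° → +60.04°, shortest Δλ = 46.54° (east) — does not cross 180°.
Total crossings: 0.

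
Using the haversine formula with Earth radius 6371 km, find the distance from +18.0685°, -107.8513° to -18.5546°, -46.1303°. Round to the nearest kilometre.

7876 km

Δλ = -46.1303 − -107.8513 = 61.7210°.
Δφ = -18.5546 − 18.0685 = -36.6231°.
a = sin²(Δφ/2) + cos φ₁ · cos φ₂ · sin²(Δλ/2) = 0.335851.
c = 2·atan2(√a, √(1−a)) = 1.23630 rad → d = 6371·c ≈ 7876.44 km.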